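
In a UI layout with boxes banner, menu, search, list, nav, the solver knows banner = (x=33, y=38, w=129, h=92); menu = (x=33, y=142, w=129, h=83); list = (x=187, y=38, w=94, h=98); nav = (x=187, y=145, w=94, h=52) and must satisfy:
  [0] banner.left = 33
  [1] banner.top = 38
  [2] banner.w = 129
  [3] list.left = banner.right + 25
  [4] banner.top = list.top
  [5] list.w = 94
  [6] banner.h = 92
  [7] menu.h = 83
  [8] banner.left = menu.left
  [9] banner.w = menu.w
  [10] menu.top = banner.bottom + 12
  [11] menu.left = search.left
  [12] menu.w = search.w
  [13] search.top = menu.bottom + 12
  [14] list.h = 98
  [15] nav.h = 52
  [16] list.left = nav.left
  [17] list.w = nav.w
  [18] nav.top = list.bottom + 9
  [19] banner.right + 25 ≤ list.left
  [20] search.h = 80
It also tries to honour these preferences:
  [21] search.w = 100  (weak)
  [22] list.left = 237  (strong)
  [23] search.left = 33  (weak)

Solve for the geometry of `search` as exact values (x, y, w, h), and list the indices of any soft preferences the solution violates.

search = (x=33, y=237, w=129, h=80)
violated soft preferences: 21, 22

1. search.x = 33  [menu.left = search.left]
2. search.w = 129  [menu.w = search.w]
3. search.y = 237  [search.top = menu.bottom + 12]
4. search.h = 80  [search.h = 80]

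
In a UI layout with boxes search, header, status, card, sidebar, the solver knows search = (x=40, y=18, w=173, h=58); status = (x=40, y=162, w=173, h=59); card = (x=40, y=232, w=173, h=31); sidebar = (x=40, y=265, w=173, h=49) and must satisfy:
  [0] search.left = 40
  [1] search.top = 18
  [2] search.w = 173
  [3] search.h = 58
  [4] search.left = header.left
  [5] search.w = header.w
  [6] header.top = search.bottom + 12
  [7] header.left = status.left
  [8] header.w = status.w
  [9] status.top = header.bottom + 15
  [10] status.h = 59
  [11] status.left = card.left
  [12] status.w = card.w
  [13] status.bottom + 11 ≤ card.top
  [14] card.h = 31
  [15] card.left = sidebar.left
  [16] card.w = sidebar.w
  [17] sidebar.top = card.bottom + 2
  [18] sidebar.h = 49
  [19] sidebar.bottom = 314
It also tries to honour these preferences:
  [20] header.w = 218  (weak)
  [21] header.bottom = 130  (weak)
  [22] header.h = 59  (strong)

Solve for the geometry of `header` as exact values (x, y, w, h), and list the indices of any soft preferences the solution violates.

header = (x=40, y=88, w=173, h=59)
violated soft preferences: 20, 21

1. header.x = 40  [search.left = header.left]
2. header.w = 173  [search.w = header.w]
3. header.y = 88  [header.top = search.bottom + 12]
4. header.h = 59  [status.top = header.bottom + 15]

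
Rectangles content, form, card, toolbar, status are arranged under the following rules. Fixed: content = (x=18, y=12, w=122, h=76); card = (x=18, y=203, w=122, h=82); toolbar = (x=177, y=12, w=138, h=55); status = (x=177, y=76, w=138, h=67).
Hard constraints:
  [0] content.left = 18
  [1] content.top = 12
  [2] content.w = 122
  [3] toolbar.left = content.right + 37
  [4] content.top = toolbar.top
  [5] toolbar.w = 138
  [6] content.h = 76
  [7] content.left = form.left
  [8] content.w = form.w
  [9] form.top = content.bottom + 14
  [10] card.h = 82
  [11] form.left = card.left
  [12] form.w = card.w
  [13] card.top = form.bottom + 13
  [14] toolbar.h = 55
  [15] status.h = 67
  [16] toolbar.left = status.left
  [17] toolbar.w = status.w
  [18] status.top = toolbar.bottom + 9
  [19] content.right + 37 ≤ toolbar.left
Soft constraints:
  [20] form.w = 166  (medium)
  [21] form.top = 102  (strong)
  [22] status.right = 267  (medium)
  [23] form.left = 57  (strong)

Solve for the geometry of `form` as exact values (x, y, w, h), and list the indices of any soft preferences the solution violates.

form = (x=18, y=102, w=122, h=88)
violated soft preferences: 20, 22, 23

1. form.x = 18  [content.left = form.left]
2. form.w = 122  [content.w = form.w]
3. form.y = 102  [form.top = content.bottom + 14]
4. form.h = 88  [card.top = form.bottom + 13]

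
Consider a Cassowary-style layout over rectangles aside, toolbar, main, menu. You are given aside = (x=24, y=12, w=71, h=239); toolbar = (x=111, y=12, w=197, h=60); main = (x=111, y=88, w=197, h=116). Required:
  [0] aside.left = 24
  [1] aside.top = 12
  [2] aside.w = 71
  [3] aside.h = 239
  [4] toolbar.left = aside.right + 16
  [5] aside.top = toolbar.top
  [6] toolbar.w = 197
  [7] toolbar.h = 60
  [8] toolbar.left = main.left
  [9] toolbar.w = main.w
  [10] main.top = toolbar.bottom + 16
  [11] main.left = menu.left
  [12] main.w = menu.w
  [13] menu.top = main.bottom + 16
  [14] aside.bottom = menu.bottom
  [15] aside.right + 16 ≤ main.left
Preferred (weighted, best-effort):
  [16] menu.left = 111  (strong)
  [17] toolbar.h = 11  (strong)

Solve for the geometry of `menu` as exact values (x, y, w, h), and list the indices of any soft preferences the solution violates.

1. menu.x = 111  [main.left = menu.left]
2. menu.w = 197  [main.w = menu.w]
3. menu.y = 220  [menu.top = main.bottom + 16]
4. menu.h = 31  [aside.bottom = menu.bottom]

menu = (x=111, y=220, w=197, h=31)
violated soft preferences: 17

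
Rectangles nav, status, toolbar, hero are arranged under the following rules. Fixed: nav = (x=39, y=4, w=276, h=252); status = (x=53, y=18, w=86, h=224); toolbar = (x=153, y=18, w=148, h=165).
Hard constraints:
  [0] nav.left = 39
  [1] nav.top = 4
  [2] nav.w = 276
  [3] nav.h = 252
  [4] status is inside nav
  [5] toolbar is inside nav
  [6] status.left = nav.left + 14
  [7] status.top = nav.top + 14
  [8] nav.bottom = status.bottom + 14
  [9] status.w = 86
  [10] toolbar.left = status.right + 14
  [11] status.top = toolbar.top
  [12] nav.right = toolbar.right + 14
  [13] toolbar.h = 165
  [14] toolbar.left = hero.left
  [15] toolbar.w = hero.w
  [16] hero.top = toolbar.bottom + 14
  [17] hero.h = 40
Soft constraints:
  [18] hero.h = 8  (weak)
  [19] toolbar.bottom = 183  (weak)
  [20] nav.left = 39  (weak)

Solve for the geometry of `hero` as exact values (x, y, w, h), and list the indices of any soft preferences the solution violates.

1. hero.x = 153  [toolbar.left = hero.left]
2. hero.w = 148  [toolbar.w = hero.w]
3. hero.y = 197  [hero.top = toolbar.bottom + 14]
4. hero.h = 40  [hero.h = 40]

hero = (x=153, y=197, w=148, h=40)
violated soft preferences: 18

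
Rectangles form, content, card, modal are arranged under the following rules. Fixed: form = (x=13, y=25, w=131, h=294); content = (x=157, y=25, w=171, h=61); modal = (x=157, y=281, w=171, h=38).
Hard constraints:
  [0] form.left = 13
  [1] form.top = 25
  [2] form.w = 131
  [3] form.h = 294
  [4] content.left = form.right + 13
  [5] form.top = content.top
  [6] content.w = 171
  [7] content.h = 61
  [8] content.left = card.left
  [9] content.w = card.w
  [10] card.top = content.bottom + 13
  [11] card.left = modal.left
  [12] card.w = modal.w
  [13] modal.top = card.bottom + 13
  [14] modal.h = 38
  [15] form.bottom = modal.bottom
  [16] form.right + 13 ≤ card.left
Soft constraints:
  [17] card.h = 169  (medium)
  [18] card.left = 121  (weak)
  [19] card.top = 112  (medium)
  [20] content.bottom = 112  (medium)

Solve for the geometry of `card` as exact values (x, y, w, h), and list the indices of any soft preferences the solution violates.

1. card.x = 157  [content.left = card.left]
2. card.w = 171  [content.w = card.w]
3. card.y = 99  [card.top = content.bottom + 13]
4. card.h = 169  [modal.top = card.bottom + 13]

card = (x=157, y=99, w=171, h=169)
violated soft preferences: 18, 19, 20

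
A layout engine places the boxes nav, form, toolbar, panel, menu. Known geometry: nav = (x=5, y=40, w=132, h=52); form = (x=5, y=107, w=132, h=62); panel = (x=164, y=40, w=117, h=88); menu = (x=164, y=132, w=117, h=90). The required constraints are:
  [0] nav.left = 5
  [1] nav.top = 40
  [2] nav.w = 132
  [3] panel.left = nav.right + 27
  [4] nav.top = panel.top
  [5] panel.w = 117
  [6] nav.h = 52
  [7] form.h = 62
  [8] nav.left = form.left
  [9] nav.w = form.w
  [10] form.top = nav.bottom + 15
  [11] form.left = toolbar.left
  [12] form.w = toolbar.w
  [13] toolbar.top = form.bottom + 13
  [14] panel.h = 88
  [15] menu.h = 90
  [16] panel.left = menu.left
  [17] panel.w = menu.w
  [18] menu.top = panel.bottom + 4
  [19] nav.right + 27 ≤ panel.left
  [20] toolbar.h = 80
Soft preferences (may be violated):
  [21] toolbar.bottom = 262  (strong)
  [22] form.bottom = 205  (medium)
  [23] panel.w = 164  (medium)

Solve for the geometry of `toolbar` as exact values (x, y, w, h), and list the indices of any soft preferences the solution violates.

toolbar = (x=5, y=182, w=132, h=80)
violated soft preferences: 22, 23

1. toolbar.x = 5  [form.left = toolbar.left]
2. toolbar.w = 132  [form.w = toolbar.w]
3. toolbar.y = 182  [toolbar.top = form.bottom + 13]
4. toolbar.h = 80  [toolbar.h = 80]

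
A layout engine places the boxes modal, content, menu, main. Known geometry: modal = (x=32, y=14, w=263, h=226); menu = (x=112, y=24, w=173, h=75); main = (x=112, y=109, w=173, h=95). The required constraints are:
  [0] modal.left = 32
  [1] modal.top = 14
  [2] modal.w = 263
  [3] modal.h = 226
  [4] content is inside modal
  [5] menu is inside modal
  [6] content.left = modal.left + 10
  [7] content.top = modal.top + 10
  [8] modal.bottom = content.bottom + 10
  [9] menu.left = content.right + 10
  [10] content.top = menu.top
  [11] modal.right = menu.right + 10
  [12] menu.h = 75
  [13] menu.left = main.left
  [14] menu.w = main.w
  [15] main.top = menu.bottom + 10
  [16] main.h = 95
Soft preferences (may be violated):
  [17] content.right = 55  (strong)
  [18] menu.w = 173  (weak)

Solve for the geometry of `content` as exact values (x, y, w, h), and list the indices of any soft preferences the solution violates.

1. content.x = 42  [content.left = modal.left + 10]
2. content.y = 24  [content.top = modal.top + 10]
3. content.h = 206  [modal.bottom = content.bottom + 10]
4. content.w = 60  [menu.left = content.right + 10]

content = (x=42, y=24, w=60, h=206)
violated soft preferences: 17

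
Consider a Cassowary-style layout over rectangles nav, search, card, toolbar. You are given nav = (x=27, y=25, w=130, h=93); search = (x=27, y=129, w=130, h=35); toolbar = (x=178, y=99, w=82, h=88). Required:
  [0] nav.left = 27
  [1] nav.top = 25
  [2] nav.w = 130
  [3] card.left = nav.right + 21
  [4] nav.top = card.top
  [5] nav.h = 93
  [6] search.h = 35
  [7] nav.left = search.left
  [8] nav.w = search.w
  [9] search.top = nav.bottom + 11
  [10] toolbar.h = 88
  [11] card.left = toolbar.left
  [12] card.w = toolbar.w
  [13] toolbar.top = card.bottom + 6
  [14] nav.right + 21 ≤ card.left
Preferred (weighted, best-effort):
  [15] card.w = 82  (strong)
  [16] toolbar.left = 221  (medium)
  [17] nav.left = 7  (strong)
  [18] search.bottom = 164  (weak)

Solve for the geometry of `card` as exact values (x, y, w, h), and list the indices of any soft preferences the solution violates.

1. card.x = 178  [card.left = nav.right + 21]
2. card.y = 25  [nav.top = card.top]
3. card.w = 82  [card.w = toolbar.w]
4. card.h = 68  [toolbar.top = card.bottom + 6]

card = (x=178, y=25, w=82, h=68)
violated soft preferences: 16, 17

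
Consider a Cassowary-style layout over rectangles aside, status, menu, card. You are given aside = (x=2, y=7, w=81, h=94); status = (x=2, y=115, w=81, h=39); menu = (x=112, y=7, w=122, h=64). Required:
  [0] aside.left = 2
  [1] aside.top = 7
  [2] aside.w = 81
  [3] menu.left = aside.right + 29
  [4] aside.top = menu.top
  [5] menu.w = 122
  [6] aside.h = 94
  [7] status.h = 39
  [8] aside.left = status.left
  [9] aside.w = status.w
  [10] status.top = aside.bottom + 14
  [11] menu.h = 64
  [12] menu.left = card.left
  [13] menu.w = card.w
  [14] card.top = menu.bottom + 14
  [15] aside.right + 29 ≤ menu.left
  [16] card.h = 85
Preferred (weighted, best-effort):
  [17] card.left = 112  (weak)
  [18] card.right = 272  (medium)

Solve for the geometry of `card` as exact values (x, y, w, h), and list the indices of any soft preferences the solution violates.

1. card.x = 112  [menu.left = card.left]
2. card.w = 122  [menu.w = card.w]
3. card.y = 85  [card.top = menu.bottom + 14]
4. card.h = 85  [card.h = 85]

card = (x=112, y=85, w=122, h=85)
violated soft preferences: 18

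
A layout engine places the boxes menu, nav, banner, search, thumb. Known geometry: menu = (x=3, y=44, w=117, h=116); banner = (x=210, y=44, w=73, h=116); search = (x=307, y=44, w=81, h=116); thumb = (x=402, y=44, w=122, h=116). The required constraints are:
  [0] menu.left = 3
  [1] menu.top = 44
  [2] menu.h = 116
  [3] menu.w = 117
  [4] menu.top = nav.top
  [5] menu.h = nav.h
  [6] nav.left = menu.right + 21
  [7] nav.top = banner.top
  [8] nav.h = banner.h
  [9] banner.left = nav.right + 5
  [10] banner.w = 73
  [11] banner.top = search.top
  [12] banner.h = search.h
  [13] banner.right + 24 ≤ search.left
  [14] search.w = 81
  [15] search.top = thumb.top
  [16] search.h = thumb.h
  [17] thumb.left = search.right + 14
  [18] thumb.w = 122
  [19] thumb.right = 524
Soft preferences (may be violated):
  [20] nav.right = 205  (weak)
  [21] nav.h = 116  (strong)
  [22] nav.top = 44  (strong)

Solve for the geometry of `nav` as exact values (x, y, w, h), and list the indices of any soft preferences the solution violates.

nav = (x=141, y=44, w=64, h=116)
violated soft preferences: none

1. nav.y = 44  [menu.top = nav.top]
2. nav.h = 116  [menu.h = nav.h]
3. nav.x = 141  [nav.left = menu.right + 21]
4. nav.w = 64  [banner.left = nav.right + 5]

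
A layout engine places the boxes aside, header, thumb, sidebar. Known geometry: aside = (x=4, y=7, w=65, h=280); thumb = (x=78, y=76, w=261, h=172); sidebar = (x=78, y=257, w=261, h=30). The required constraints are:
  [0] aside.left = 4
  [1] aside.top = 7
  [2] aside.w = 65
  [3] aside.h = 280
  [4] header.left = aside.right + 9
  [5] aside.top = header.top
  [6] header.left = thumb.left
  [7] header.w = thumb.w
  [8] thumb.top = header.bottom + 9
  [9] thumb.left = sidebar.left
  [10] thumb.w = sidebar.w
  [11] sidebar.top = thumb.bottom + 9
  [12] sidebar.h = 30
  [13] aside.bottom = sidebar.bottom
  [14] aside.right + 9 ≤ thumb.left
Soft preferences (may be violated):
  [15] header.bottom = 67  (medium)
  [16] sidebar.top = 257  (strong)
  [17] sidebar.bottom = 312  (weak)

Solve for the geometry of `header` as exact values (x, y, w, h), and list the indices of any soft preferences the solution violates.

header = (x=78, y=7, w=261, h=60)
violated soft preferences: 17

1. header.x = 78  [header.left = aside.right + 9]
2. header.y = 7  [aside.top = header.top]
3. header.w = 261  [header.w = thumb.w]
4. header.h = 60  [thumb.top = header.bottom + 9]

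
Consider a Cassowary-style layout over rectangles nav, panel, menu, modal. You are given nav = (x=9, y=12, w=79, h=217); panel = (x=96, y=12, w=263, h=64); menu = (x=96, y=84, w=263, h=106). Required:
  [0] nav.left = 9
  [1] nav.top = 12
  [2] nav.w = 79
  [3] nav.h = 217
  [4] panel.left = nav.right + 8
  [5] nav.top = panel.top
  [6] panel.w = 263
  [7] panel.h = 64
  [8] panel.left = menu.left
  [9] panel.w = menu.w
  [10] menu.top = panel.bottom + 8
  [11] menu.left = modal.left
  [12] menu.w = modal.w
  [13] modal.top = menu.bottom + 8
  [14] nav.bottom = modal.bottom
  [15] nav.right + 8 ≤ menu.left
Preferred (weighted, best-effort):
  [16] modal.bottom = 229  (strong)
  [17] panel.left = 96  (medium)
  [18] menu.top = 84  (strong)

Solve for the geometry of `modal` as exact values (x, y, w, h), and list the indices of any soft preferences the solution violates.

modal = (x=96, y=198, w=263, h=31)
violated soft preferences: none

1. modal.x = 96  [menu.left = modal.left]
2. modal.w = 263  [menu.w = modal.w]
3. modal.y = 198  [modal.top = menu.bottom + 8]
4. modal.h = 31  [nav.bottom = modal.bottom]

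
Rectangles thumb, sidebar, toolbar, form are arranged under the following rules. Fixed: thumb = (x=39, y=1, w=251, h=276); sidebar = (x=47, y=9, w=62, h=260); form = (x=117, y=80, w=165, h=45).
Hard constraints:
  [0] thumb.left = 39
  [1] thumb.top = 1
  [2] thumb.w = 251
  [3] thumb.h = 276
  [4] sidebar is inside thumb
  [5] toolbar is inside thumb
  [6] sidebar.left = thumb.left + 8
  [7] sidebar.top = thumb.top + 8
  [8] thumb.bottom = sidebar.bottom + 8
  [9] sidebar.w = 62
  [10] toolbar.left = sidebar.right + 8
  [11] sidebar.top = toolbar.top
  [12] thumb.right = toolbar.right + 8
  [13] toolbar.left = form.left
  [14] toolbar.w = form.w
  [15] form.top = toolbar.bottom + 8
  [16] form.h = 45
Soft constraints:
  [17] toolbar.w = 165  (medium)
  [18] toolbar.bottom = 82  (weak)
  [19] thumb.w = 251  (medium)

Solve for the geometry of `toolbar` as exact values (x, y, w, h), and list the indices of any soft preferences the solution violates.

toolbar = (x=117, y=9, w=165, h=63)
violated soft preferences: 18

1. toolbar.x = 117  [toolbar.left = sidebar.right + 8]
2. toolbar.y = 9  [sidebar.top = toolbar.top]
3. toolbar.w = 165  [thumb.right = toolbar.right + 8]
4. toolbar.h = 63  [form.top = toolbar.bottom + 8]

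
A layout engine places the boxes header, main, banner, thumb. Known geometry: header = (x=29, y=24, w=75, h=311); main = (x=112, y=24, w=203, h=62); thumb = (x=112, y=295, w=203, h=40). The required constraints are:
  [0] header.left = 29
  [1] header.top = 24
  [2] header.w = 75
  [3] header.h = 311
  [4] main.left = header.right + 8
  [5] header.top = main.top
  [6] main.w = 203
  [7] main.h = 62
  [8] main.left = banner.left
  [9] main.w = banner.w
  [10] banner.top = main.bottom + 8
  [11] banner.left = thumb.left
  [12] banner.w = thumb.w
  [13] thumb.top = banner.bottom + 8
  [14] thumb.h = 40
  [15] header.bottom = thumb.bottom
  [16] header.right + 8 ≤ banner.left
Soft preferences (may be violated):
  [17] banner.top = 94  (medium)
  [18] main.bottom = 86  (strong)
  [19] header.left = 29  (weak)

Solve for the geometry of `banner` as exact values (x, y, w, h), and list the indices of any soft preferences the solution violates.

banner = (x=112, y=94, w=203, h=193)
violated soft preferences: none

1. banner.x = 112  [main.left = banner.left]
2. banner.w = 203  [main.w = banner.w]
3. banner.y = 94  [banner.top = main.bottom + 8]
4. banner.h = 193  [thumb.top = banner.bottom + 8]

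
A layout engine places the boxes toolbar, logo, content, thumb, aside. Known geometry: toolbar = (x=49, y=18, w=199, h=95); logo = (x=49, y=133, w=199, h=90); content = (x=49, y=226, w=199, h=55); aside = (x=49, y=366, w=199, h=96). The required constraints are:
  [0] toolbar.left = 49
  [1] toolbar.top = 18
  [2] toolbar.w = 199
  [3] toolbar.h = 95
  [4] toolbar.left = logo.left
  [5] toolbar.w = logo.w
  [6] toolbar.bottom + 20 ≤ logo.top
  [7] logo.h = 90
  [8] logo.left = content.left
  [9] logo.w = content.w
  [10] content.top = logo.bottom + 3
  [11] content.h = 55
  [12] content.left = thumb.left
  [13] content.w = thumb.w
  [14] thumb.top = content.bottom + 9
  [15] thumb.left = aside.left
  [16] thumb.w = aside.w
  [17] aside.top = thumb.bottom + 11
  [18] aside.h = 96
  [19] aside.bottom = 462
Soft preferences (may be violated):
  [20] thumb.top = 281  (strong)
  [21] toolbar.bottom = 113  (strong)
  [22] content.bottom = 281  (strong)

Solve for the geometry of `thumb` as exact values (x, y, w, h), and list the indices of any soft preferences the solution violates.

1. thumb.x = 49  [content.left = thumb.left]
2. thumb.w = 199  [content.w = thumb.w]
3. thumb.y = 290  [thumb.top = content.bottom + 9]
4. thumb.h = 65  [aside.top = thumb.bottom + 11]

thumb = (x=49, y=290, w=199, h=65)
violated soft preferences: 20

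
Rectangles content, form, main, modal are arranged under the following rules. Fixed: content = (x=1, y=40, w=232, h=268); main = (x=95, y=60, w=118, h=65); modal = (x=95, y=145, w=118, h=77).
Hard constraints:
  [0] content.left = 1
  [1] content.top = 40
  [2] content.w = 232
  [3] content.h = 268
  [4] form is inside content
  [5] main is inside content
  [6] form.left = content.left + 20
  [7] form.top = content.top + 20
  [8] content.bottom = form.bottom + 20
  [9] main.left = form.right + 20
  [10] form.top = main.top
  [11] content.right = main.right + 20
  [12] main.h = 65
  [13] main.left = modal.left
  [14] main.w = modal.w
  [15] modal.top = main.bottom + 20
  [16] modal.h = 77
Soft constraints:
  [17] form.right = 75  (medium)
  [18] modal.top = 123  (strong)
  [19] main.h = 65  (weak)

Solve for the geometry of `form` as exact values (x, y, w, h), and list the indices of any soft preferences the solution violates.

1. form.x = 21  [form.left = content.left + 20]
2. form.y = 60  [form.top = content.top + 20]
3. form.h = 228  [content.bottom = form.bottom + 20]
4. form.w = 54  [main.left = form.right + 20]

form = (x=21, y=60, w=54, h=228)
violated soft preferences: 18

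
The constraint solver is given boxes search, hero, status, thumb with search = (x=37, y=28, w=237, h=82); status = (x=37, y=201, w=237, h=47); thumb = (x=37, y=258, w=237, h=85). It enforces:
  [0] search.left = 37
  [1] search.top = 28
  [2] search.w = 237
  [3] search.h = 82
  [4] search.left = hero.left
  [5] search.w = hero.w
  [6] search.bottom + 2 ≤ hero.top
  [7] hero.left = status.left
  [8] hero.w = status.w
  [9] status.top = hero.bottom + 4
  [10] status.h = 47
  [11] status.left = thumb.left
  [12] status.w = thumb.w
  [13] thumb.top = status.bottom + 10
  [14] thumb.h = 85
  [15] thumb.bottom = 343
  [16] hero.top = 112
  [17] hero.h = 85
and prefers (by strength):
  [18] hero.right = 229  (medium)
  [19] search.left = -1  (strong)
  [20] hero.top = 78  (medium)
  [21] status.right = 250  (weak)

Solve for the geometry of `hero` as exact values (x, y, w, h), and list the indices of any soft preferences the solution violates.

hero = (x=37, y=112, w=237, h=85)
violated soft preferences: 18, 19, 20, 21

1. hero.x = 37  [search.left = hero.left]
2. hero.w = 237  [search.w = hero.w]
3. hero.y = 112  [hero.top = 112]
4. hero.h = 85  [hero.h = 85]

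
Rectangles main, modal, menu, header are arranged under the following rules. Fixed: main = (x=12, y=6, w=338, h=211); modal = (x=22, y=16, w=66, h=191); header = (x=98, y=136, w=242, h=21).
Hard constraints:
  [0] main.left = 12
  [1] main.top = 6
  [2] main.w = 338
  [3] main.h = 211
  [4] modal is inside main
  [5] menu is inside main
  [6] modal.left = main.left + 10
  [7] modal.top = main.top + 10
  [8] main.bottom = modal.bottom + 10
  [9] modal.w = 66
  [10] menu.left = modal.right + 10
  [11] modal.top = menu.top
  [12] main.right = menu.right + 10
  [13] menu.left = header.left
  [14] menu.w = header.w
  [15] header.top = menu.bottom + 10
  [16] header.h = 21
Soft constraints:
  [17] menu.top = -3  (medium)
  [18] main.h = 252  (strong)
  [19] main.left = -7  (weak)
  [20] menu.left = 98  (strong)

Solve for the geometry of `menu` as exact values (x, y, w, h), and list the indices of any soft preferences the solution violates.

menu = (x=98, y=16, w=242, h=110)
violated soft preferences: 17, 18, 19

1. menu.x = 98  [menu.left = modal.right + 10]
2. menu.y = 16  [modal.top = menu.top]
3. menu.w = 242  [main.right = menu.right + 10]
4. menu.h = 110  [header.top = menu.bottom + 10]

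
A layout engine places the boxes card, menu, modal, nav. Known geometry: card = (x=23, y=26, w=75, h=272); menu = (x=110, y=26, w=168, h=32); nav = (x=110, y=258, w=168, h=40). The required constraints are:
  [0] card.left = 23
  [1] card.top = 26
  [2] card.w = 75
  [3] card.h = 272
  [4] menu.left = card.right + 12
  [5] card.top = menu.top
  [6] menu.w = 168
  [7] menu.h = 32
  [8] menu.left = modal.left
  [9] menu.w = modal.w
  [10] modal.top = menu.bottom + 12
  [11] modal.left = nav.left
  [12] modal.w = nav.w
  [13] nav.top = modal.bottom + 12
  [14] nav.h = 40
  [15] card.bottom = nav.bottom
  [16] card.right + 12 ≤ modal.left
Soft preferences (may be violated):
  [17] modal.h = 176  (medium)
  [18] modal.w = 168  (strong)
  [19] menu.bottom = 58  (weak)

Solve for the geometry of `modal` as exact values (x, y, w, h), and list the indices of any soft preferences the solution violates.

1. modal.x = 110  [menu.left = modal.left]
2. modal.w = 168  [menu.w = modal.w]
3. modal.y = 70  [modal.top = menu.bottom + 12]
4. modal.h = 176  [nav.top = modal.bottom + 12]

modal = (x=110, y=70, w=168, h=176)
violated soft preferences: none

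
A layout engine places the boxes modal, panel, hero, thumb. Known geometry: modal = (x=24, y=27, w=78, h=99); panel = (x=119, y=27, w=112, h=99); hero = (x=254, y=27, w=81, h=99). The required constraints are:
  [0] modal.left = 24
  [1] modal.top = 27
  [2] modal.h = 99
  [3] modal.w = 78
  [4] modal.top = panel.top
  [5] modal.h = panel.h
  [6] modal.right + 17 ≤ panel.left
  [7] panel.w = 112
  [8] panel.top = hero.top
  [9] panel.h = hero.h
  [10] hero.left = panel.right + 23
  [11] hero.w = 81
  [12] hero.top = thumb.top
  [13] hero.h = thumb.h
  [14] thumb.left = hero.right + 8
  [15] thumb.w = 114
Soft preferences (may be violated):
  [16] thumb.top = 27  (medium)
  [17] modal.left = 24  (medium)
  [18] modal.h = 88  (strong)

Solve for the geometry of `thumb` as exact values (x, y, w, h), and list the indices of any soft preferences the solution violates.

1. thumb.y = 27  [hero.top = thumb.top]
2. thumb.h = 99  [hero.h = thumb.h]
3. thumb.x = 343  [thumb.left = hero.right + 8]
4. thumb.w = 114  [thumb.w = 114]

thumb = (x=343, y=27, w=114, h=99)
violated soft preferences: 18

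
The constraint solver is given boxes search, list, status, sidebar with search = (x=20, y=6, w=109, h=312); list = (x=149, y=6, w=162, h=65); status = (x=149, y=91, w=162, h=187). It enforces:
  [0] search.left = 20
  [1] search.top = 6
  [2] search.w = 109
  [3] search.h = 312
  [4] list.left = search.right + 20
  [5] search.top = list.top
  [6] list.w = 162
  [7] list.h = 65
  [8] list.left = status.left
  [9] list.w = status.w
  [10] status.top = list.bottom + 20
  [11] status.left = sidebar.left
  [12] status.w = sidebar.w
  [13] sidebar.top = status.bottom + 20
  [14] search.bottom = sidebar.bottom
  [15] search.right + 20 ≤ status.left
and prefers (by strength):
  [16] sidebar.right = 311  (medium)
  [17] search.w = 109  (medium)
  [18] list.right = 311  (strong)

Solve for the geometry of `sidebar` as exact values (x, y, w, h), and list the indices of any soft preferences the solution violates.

1. sidebar.x = 149  [status.left = sidebar.left]
2. sidebar.w = 162  [status.w = sidebar.w]
3. sidebar.y = 298  [sidebar.top = status.bottom + 20]
4. sidebar.h = 20  [search.bottom = sidebar.bottom]

sidebar = (x=149, y=298, w=162, h=20)
violated soft preferences: none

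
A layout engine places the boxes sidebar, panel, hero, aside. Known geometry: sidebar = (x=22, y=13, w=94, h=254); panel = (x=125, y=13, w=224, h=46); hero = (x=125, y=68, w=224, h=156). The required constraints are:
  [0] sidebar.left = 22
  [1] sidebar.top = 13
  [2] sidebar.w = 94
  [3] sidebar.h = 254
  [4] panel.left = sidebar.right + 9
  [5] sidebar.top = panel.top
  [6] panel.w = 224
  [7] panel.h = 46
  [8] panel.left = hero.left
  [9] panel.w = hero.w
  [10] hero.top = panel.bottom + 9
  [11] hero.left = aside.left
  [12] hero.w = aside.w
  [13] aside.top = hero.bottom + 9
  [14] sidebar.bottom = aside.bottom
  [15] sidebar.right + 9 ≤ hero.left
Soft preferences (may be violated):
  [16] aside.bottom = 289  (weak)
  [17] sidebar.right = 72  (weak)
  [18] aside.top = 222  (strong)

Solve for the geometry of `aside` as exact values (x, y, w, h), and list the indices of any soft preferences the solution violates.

1. aside.x = 125  [hero.left = aside.left]
2. aside.w = 224  [hero.w = aside.w]
3. aside.y = 233  [aside.top = hero.bottom + 9]
4. aside.h = 34  [sidebar.bottom = aside.bottom]

aside = (x=125, y=233, w=224, h=34)
violated soft preferences: 16, 17, 18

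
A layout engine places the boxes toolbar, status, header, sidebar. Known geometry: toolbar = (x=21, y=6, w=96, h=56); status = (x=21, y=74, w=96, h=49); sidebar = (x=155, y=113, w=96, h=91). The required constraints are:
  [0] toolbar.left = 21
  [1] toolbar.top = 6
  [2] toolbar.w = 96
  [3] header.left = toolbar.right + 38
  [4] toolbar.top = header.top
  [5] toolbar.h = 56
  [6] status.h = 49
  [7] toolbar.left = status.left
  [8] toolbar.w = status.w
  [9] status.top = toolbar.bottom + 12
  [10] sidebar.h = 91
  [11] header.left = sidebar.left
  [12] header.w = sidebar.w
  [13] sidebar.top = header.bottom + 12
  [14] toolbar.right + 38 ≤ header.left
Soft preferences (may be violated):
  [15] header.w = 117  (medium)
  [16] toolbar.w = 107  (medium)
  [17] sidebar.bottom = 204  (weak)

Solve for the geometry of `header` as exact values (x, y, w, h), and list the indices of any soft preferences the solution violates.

header = (x=155, y=6, w=96, h=95)
violated soft preferences: 15, 16

1. header.x = 155  [header.left = toolbar.right + 38]
2. header.y = 6  [toolbar.top = header.top]
3. header.w = 96  [header.w = sidebar.w]
4. header.h = 95  [sidebar.top = header.bottom + 12]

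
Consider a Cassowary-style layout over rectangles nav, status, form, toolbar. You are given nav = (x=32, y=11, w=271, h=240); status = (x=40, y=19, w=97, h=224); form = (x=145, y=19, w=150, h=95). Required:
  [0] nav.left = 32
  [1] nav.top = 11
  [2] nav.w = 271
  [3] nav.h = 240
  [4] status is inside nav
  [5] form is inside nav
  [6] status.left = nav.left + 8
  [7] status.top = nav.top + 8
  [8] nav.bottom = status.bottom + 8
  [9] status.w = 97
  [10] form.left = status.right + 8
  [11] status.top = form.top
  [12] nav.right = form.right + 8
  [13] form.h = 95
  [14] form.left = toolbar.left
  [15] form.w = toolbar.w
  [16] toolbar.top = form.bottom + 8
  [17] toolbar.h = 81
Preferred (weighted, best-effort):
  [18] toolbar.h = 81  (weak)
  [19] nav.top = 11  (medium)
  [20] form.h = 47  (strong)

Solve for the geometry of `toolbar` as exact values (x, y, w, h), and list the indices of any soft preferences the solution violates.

toolbar = (x=145, y=122, w=150, h=81)
violated soft preferences: 20

1. toolbar.x = 145  [form.left = toolbar.left]
2. toolbar.w = 150  [form.w = toolbar.w]
3. toolbar.y = 122  [toolbar.top = form.bottom + 8]
4. toolbar.h = 81  [toolbar.h = 81]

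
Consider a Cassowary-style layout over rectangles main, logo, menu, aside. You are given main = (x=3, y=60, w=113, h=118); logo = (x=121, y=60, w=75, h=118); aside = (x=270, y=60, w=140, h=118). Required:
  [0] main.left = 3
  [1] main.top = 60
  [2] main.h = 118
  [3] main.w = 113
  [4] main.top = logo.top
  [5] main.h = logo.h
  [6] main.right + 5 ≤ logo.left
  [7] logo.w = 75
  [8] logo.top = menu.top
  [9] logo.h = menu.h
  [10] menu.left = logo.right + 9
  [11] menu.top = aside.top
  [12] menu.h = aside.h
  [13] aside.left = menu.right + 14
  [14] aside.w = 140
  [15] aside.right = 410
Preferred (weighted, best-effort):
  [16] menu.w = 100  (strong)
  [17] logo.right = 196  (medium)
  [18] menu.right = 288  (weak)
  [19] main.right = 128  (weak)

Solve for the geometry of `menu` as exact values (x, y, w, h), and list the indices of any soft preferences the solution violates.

menu = (x=205, y=60, w=51, h=118)
violated soft preferences: 16, 18, 19

1. menu.y = 60  [logo.top = menu.top]
2. menu.h = 118  [logo.h = menu.h]
3. menu.x = 205  [menu.left = logo.right + 9]
4. menu.w = 51  [aside.left = menu.right + 14]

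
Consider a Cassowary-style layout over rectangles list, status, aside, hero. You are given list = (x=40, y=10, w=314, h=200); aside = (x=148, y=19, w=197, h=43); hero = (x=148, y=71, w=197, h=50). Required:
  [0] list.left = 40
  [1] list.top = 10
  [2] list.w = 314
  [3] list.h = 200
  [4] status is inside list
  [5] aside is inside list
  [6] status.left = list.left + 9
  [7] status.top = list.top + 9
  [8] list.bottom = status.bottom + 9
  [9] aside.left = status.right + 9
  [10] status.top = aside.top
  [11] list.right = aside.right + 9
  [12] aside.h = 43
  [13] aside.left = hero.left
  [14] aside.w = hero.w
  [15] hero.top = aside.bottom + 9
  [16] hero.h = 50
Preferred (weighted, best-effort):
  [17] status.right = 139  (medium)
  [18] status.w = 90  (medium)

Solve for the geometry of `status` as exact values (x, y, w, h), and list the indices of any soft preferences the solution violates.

1. status.x = 49  [status.left = list.left + 9]
2. status.y = 19  [status.top = list.top + 9]
3. status.h = 182  [list.bottom = status.bottom + 9]
4. status.w = 90  [aside.left = status.right + 9]

status = (x=49, y=19, w=90, h=182)
violated soft preferences: none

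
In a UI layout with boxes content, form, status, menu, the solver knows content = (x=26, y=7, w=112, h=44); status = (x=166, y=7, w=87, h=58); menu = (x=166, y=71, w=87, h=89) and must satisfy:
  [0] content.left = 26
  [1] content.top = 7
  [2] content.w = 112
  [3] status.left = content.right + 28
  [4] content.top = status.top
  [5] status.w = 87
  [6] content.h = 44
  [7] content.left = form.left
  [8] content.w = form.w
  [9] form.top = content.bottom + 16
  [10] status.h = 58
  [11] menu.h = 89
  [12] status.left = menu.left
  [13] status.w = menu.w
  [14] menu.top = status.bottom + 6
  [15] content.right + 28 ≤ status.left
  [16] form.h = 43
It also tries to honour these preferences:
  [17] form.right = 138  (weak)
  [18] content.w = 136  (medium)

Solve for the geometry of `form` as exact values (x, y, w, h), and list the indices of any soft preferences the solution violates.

form = (x=26, y=67, w=112, h=43)
violated soft preferences: 18

1. form.x = 26  [content.left = form.left]
2. form.w = 112  [content.w = form.w]
3. form.y = 67  [form.top = content.bottom + 16]
4. form.h = 43  [form.h = 43]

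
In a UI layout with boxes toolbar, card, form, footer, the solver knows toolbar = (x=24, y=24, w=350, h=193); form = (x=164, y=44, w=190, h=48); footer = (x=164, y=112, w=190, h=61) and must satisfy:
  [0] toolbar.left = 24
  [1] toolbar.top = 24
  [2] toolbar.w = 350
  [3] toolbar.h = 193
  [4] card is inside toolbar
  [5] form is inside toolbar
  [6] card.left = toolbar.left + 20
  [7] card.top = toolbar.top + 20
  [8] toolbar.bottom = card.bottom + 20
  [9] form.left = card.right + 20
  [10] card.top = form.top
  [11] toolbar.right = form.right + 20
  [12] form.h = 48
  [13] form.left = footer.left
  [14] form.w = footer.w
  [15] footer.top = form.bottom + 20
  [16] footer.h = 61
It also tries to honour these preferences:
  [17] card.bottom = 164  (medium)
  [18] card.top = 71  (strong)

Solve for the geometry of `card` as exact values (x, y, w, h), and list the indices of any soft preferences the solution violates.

1. card.x = 44  [card.left = toolbar.left + 20]
2. card.y = 44  [card.top = toolbar.top + 20]
3. card.h = 153  [toolbar.bottom = card.bottom + 20]
4. card.w = 100  [form.left = card.right + 20]

card = (x=44, y=44, w=100, h=153)
violated soft preferences: 17, 18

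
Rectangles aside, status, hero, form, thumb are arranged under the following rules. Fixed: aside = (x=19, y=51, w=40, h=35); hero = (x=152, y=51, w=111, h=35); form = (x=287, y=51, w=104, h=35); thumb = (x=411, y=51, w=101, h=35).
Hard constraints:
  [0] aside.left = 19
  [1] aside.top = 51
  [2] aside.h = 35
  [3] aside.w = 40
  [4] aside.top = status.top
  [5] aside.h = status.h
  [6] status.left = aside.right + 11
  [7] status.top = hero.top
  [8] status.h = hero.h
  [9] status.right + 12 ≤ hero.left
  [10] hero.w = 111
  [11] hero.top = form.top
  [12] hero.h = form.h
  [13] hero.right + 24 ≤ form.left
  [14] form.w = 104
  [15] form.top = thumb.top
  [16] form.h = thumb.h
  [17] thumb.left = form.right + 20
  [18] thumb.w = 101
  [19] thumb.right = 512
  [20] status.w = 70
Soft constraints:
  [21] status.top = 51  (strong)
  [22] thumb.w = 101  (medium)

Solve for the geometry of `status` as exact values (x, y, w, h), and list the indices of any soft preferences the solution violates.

1. status.y = 51  [aside.top = status.top]
2. status.h = 35  [aside.h = status.h]
3. status.x = 70  [status.left = aside.right + 11]
4. status.w = 70  [status.w = 70]

status = (x=70, y=51, w=70, h=35)
violated soft preferences: none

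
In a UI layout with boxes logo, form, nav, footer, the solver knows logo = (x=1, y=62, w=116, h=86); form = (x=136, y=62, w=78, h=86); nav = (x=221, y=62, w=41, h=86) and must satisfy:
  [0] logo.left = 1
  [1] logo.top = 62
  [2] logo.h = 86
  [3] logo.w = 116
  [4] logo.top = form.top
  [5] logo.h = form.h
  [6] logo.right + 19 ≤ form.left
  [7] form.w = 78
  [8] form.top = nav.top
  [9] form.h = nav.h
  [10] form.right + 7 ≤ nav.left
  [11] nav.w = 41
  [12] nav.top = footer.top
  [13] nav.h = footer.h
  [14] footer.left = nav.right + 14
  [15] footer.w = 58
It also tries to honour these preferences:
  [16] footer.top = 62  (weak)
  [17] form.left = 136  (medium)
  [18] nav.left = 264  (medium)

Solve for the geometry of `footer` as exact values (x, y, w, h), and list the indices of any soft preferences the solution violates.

footer = (x=276, y=62, w=58, h=86)
violated soft preferences: 18

1. footer.y = 62  [nav.top = footer.top]
2. footer.h = 86  [nav.h = footer.h]
3. footer.x = 276  [footer.left = nav.right + 14]
4. footer.w = 58  [footer.w = 58]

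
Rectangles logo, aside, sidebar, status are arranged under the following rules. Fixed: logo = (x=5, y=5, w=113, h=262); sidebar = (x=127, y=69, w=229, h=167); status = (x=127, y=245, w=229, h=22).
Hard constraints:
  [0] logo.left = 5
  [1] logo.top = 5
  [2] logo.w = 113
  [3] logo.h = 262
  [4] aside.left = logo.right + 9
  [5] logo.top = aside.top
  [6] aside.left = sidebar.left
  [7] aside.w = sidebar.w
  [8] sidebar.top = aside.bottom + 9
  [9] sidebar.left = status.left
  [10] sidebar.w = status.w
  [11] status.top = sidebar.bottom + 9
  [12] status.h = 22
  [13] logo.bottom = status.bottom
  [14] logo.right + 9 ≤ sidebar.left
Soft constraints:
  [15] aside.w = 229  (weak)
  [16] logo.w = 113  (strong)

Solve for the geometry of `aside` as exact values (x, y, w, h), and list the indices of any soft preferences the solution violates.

1. aside.x = 127  [aside.left = logo.right + 9]
2. aside.y = 5  [logo.top = aside.top]
3. aside.w = 229  [aside.w = sidebar.w]
4. aside.h = 55  [sidebar.top = aside.bottom + 9]

aside = (x=127, y=5, w=229, h=55)
violated soft preferences: none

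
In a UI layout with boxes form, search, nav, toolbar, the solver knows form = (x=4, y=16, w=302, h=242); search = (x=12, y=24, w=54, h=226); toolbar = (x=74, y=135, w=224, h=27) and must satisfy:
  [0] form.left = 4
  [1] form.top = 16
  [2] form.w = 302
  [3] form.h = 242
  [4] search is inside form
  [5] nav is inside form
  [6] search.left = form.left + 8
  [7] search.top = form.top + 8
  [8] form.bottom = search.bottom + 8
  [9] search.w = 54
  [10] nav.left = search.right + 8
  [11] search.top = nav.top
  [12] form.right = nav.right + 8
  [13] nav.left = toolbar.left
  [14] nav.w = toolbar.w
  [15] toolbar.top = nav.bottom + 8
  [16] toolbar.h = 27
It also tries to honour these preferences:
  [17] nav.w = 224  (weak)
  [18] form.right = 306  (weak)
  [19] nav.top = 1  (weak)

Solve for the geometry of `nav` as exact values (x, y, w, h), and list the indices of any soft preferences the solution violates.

nav = (x=74, y=24, w=224, h=103)
violated soft preferences: 19

1. nav.x = 74  [nav.left = search.right + 8]
2. nav.y = 24  [search.top = nav.top]
3. nav.w = 224  [form.right = nav.right + 8]
4. nav.h = 103  [toolbar.top = nav.bottom + 8]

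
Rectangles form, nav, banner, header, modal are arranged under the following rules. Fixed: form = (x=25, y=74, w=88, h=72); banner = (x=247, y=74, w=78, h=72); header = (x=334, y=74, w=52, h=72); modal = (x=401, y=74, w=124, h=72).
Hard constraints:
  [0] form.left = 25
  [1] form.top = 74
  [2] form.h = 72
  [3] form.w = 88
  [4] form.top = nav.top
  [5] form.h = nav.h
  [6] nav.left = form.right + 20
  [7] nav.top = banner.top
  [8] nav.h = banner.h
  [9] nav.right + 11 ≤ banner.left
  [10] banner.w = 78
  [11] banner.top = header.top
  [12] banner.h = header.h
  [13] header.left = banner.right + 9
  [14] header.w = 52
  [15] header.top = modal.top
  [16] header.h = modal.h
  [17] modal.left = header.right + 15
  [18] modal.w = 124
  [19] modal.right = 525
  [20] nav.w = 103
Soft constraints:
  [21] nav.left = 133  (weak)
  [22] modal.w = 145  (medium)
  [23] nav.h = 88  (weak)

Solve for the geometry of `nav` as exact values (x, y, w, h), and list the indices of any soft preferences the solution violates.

1. nav.y = 74  [form.top = nav.top]
2. nav.h = 72  [form.h = nav.h]
3. nav.x = 133  [nav.left = form.right + 20]
4. nav.w = 103  [nav.w = 103]

nav = (x=133, y=74, w=103, h=72)
violated soft preferences: 22, 23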